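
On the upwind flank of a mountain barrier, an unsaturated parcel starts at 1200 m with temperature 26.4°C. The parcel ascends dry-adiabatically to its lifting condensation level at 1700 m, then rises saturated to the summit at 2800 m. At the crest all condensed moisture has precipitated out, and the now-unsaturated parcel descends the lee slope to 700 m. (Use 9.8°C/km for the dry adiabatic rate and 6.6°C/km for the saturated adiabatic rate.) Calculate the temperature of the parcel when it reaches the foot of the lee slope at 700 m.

34.82°C

1200–1700 m, dry: Δz = 0.5 km ⇒ ΔT = -4.9°C; T = 21.5°C
1700–2800 m, saturated: Δz = 1.1 km ⇒ ΔT = -7.26°C; T = 14.24°C
2800–700 m, dry descent: Δz = 2.1 km ⇒ ΔT = +20.58°C; T = 34.82°C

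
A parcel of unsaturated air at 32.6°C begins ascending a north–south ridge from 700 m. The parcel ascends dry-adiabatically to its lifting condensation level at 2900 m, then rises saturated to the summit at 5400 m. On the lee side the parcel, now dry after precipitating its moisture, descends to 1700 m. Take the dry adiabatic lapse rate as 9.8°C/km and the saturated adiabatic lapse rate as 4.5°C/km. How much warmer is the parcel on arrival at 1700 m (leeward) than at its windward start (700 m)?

+3.45°C

Dry to 2900 m: -9.8 × 2.2 km = -21.56°C, so T = 11.04°C.
Saturated to 5400 m: -4.5 × 2.5 km = -11.25°C, so T = -0.21°C.
Dry descent to 1700 m: +9.8 × 3.7 km = +36.26°C, so T = 36.05°C.
Net change vs windward start: 36.05 − 32.6 = +3.45°C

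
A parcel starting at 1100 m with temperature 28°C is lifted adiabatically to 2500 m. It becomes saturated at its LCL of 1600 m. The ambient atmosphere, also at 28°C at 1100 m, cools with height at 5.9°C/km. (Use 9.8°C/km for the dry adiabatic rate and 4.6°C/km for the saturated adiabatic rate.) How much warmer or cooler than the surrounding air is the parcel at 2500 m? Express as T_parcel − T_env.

Parcel:
  From 1100 m to 1600 m (dry): cools by 9.8 × 0.5 = 4.9°C, giving 23.1°C.
  From 1600 m to 2500 m (saturated): cools by 4.6 × 0.9 = 4.14°C, giving 18.96°C.
Environment:
  From 1100 m to 2500 m (environment): cools by 5.9 × 1.4 = 8.26°C, giving 19.74°C.
T_parcel − T_env = 18.96 − 19.74 = -0.78°C

-0.78°C (parcel cooler than environment)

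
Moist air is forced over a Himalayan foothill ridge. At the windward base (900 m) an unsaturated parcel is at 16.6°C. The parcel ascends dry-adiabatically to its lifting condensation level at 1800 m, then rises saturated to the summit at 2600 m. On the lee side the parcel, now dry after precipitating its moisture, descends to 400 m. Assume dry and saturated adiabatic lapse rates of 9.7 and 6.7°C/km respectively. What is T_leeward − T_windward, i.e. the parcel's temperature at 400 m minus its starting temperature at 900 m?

900 → 1800 m (dry, 9.7°C/km): ΔT = -9.7 × 0.9 = -8.73°C → T = 7.87°C
1800 → 2600 m (saturated, 6.7°C/km): ΔT = -6.7 × 0.8 = -5.36°C → T = 2.51°C
2600 → 400 m (dry descent, 9.7°C/km): ΔT = +9.7 × 2.2 = +21.34°C → T = 23.85°C
Net change vs windward start: 23.85 − 16.6 = +7.25°C

+7.25°C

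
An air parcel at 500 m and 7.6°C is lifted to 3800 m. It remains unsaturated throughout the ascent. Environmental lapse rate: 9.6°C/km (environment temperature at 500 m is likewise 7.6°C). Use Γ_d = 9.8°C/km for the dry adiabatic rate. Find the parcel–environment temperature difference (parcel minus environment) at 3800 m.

Parcel:
  500–3800 m, dry: Δz = 3.3 km ⇒ ΔT = -32.34°C; T = -24.74°C
Environment:
  500–3800 m, environment: Δz = 3.3 km ⇒ ΔT = -31.68°C; T = -24.08°C
T_parcel − T_env = -24.74 − (-24.08) = -0.66°C

-0.66°C (parcel cooler than environment)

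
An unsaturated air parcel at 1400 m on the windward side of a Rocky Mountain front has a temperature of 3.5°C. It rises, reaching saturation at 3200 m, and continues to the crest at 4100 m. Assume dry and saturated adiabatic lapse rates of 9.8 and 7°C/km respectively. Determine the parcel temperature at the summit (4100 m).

Dry to 3200 m: -9.8 × 1.8 km = -17.64°C, so T = -14.14°C.
Saturated to 4100 m: -7 × 0.9 km = -6.3°C, so T = -20.44°C.

-20.44°C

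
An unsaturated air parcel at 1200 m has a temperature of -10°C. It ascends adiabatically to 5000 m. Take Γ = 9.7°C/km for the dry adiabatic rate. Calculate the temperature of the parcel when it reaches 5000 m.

Dry adiabatic to 5000 m: -9.7 × 3.8 km = -36.86°C, so T = -46.86°C.

-46.86°C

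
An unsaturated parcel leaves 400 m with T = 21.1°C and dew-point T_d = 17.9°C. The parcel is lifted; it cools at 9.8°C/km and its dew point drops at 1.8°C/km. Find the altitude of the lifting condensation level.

T and T_d converge at 9.8 − 1.8 = 8°C per km
Height above start = (21.1 − 17.9) / 8 = 0.4 km
LCL altitude = 400 m + 400 m = 800 m

800 m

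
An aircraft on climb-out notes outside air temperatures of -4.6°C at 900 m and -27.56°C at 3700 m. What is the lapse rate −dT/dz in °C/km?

8.2°C/km

Γ = −ΔT/Δz = (-4.6 − (-27.56)) / (3700 − 900) m
  = 22.96°C / 2.8 km = 8.2°C/km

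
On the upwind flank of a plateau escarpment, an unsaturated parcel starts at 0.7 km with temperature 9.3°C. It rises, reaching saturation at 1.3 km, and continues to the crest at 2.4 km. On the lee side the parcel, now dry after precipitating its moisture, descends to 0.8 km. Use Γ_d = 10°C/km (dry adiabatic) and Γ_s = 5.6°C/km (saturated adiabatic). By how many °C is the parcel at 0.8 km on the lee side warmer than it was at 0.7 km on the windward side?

Dry to 1300 m: -10 × 0.6 km = -6°C, so T = 3.3°C.
Saturated to 2400 m: -5.6 × 1.1 km = -6.16°C, so T = -2.86°C.
Dry descent to 800 m: +10 × 1.6 km = +16°C, so T = 13.14°C.
Net change vs windward start: 13.14 − 9.3 = +3.84°C

+3.84°C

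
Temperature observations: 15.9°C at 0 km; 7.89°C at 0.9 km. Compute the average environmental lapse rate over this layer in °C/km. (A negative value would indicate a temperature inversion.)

Γ = −ΔT/Δz = (15.9 − 7.89) / (900 − 0) m
  = 8.01°C / 0.9 km = 8.9°C/km

8.9°C/km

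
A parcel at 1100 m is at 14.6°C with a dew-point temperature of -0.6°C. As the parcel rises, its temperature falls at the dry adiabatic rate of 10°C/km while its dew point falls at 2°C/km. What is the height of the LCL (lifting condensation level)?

3000 m

T and T_d converge at 10 − 2 = 8°C per km
Height above start = (14.6 − (-0.6)) / 8 = 1.9 km
LCL altitude = 1100 m + 1900 m = 3000 m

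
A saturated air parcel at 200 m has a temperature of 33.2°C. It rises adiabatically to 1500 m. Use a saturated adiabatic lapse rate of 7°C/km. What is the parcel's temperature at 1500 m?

200–1500 m, saturated adiabatic: Δz = 1.3 km ⇒ ΔT = -9.1°C; T = 24.1°C

24.1°C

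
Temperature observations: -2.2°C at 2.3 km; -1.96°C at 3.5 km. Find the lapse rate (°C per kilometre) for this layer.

-0.2°C/km

Γ = −ΔT/Δz = (-2.2 − (-1.96)) / (3500 − 2300) m
  = -0.24°C / 1.2 km = -0.2°C/km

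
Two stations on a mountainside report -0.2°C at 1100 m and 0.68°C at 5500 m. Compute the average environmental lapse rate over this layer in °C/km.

Γ = −ΔT/Δz = (-0.2 − 0.68) / (5500 − 1100) m
  = -0.88°C / 4.4 km = -0.2°C/km

-0.2°C/km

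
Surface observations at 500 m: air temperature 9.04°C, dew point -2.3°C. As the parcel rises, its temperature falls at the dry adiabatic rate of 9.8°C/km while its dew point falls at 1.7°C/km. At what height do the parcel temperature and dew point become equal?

1900 m

T and T_d converge at 9.8 − 1.7 = 8.1°C per km
Height above start = (9.04 − (-2.3)) / 8.1 = 1.4 km
LCL altitude = 500 m + 1400 m = 1900 m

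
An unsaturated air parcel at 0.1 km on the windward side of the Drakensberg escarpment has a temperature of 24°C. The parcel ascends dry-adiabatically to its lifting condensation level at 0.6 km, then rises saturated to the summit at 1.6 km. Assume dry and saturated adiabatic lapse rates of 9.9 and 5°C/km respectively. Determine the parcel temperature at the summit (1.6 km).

From 100 m to 600 m (dry): cools by 9.9 × 0.5 = 4.95°C, giving 19.05°C.
From 600 m to 1600 m (saturated): cools by 5 × 1 = 5°C, giving 14.05°C.

14.05°C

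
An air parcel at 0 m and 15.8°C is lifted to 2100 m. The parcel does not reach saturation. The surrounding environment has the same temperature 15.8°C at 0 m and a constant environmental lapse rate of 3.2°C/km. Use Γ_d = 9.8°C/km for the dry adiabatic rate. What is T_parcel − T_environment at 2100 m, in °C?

Parcel:
  0 → 2100 m (dry, 9.8°C/km): ΔT = -9.8 × 2.1 = -20.58°C → T = -4.78°C
Environment:
  0 → 2100 m (environment, 3.2°C/km): ΔT = -3.2 × 2.1 = -6.72°C → T = 9.08°C
T_parcel − T_env = -4.78 − 9.08 = -13.86°C

-13.86°C (parcel cooler than environment)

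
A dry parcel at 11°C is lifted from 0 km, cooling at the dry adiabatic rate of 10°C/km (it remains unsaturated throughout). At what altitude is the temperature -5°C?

1.6 km

Height above start = (11 − (-5)) / 10 = 1.6 km
Altitude = 0 m + 1600 m = 1600 m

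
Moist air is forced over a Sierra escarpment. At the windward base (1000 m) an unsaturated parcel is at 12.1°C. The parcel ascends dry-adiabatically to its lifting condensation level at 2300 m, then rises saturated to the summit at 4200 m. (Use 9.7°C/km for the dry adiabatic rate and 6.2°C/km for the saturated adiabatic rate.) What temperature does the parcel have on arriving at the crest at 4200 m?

-12.29°C

1000–2300 m, dry: Δz = 1.3 km ⇒ ΔT = -12.61°C; T = -0.51°C
2300–4200 m, saturated: Δz = 1.9 km ⇒ ΔT = -11.78°C; T = -12.29°C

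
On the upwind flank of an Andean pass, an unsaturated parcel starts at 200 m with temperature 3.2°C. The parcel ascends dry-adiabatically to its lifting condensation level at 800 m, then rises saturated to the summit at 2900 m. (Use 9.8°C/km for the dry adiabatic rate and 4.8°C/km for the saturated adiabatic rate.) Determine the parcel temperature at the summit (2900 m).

-12.76°C

200–800 m, dry: Δz = 0.6 km ⇒ ΔT = -5.88°C; T = -2.68°C
800–2900 m, saturated: Δz = 2.1 km ⇒ ΔT = -10.08°C; T = -12.76°C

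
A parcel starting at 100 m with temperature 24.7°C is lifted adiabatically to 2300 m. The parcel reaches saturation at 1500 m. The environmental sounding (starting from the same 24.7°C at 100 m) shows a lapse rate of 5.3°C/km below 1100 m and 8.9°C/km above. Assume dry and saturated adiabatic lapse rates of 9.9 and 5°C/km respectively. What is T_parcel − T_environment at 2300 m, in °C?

-1.88°C (parcel cooler than environment)

Parcel:
  100 → 1500 m (dry, 9.9°C/km): ΔT = -9.9 × 1.4 = -13.86°C → T = 10.84°C
  1500 → 2300 m (saturated, 5°C/km): ΔT = -5 × 0.8 = -4°C → T = 6.84°C
Environment:
  100 → 1100 m (environment, lower layer, 5.3°C/km): ΔT = -5.3 × 1 = -5.3°C → T = 19.4°C
  1100 → 2300 m (environment, upper layer, 8.9°C/km): ΔT = -8.9 × 1.2 = -10.68°C → T = 8.72°C
T_parcel − T_env = 6.84 − 8.72 = -1.88°C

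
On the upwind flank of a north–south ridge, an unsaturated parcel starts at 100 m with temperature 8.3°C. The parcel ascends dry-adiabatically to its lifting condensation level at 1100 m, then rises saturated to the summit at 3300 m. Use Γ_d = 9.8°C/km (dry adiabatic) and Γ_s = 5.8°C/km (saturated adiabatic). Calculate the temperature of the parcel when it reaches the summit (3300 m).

-14.26°C

100–1100 m, dry: Δz = 1 km ⇒ ΔT = -9.8°C; T = -1.5°C
1100–3300 m, saturated: Δz = 2.2 km ⇒ ΔT = -12.76°C; T = -14.26°C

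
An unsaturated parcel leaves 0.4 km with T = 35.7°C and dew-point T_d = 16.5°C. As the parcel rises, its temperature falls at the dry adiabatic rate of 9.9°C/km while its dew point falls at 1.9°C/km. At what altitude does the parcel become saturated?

T and T_d converge at 9.9 − 1.9 = 8°C per km
Height above start = (35.7 − 16.5) / 8 = 2.4 km
LCL altitude = 400 m + 2400 m = 2800 m

2.8 km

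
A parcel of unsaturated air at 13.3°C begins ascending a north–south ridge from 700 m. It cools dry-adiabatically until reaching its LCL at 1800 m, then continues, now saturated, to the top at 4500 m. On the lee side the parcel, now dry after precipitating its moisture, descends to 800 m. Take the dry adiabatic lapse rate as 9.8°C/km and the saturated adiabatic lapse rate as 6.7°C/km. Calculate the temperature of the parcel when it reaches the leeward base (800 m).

20.69°C

From 700 m to 1800 m (dry): cools by 9.8 × 1.1 = 10.78°C, giving 2.52°C.
From 1800 m to 4500 m (saturated): cools by 6.7 × 2.7 = 18.09°C, giving -15.57°C.
From 4500 m to 800 m (dry descent): warms by 9.8 × 3.7 = 36.26°C, giving 20.69°C.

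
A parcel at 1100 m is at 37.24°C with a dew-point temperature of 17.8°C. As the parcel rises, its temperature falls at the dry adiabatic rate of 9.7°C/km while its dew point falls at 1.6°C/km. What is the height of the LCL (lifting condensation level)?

T and T_d converge at 9.7 − 1.6 = 8.1°C per km
Height above start = (37.24 − 17.8) / 8.1 = 2.4 km
LCL altitude = 1100 m + 2400 m = 3500 m

3500 m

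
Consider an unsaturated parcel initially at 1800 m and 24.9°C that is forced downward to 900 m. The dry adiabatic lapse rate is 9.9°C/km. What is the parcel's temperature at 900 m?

33.81°C

Dry adiabatic to 900 m: +9.9 × 0.9 km = +8.91°C, so T = 33.81°C.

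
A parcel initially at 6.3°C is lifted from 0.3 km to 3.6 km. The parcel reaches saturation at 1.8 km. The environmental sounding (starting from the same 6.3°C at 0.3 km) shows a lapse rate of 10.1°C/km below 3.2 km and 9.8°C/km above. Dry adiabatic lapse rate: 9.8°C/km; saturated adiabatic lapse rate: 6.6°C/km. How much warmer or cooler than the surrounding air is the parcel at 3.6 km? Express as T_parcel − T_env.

+6.63°C (parcel warmer than environment)

Parcel:
  300–1800 m, dry: Δz = 1.5 km ⇒ ΔT = -14.7°C; T = -8.4°C
  1800–3600 m, saturated: Δz = 1.8 km ⇒ ΔT = -11.88°C; T = -20.28°C
Environment:
  300–3200 m, environment, lower layer: Δz = 2.9 km ⇒ ΔT = -29.29°C; T = -22.99°C
  3200–3600 m, environment, upper layer: Δz = 0.4 km ⇒ ΔT = -3.92°C; T = -26.91°C
T_parcel − T_env = -20.28 − (-26.91) = +6.63°C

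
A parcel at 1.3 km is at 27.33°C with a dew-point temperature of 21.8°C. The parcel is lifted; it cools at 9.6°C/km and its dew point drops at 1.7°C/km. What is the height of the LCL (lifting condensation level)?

T and T_d converge at 9.6 − 1.7 = 7.9°C per km
Height above start = (27.33 − 21.8) / 7.9 = 0.7 km
LCL altitude = 1300 m + 700 m = 2000 m

2 km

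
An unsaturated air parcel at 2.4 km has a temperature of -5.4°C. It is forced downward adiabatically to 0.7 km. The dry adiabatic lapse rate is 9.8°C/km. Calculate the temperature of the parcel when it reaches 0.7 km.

Dry adiabatic to 700 m: +9.8 × 1.7 km = +16.66°C, so T = 11.26°C.

11.26°C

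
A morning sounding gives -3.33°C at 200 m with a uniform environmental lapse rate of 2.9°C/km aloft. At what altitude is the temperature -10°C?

2500 m

Height above start = (-3.33 − (-10)) / 2.9 = 2.3 km
Altitude = 200 m + 2300 m = 2500 m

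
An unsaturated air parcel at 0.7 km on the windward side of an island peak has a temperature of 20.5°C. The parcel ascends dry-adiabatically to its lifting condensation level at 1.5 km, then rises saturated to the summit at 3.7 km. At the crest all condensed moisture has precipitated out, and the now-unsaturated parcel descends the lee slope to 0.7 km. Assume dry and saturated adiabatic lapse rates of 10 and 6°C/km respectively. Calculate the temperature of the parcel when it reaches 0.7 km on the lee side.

29.3°C

Dry to 1500 m: -10 × 0.8 km = -8°C, so T = 12.5°C.
Saturated to 3700 m: -6 × 2.2 km = -13.2°C, so T = -0.7°C.
Dry descent to 700 m: +10 × 3 km = +30°C, so T = 29.3°C.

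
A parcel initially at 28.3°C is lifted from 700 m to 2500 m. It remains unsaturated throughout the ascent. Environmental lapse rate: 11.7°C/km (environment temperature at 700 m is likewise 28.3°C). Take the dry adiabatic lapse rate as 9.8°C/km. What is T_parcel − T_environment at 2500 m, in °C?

+3.42°C (parcel warmer than environment)

Parcel:
  Dry to 2500 m: -9.8 × 1.8 km = -17.64°C, so T = 10.66°C.
Environment:
  Environment to 2500 m: -11.7 × 1.8 km = -21.06°C, so T = 7.24°C.
T_parcel − T_env = 10.66 − 7.24 = +3.42°C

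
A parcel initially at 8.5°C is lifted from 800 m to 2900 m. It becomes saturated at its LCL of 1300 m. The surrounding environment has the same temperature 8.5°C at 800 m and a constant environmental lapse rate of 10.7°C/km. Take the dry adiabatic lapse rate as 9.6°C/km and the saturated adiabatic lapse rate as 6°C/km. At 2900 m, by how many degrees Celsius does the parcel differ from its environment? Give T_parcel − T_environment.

+8.07°C (parcel warmer than environment)

Parcel:
  Dry to 1300 m: -9.6 × 0.5 km = -4.8°C, so T = 3.7°C.
  Saturated to 2900 m: -6 × 1.6 km = -9.6°C, so T = -5.9°C.
Environment:
  Environment to 2900 m: -10.7 × 2.1 km = -22.47°C, so T = -13.97°C.
T_parcel − T_env = -5.9 − (-13.97) = +8.07°C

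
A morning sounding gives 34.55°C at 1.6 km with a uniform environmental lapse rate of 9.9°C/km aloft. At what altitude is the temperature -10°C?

6.1 km

Height above start = (34.55 − (-10)) / 9.9 = 4.5 km
Altitude = 1600 m + 4500 m = 6100 m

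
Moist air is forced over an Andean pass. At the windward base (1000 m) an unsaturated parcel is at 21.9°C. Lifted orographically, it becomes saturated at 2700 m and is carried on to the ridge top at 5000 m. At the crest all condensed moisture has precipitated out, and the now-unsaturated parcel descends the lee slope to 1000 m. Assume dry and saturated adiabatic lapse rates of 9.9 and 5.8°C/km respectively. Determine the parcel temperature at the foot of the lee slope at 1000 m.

Dry to 2700 m: -9.9 × 1.7 km = -16.83°C, so T = 5.07°C.
Saturated to 5000 m: -5.8 × 2.3 km = -13.34°C, so T = -8.27°C.
Dry descent to 1000 m: +9.9 × 4 km = +39.6°C, so T = 31.33°C.

31.33°C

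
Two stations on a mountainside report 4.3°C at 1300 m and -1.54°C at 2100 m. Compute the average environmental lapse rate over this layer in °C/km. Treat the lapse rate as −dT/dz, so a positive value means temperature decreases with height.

7.3°C/km

Γ = −ΔT/Δz = (4.3 − (-1.54)) / (2100 − 1300) m
  = 5.84°C / 0.8 km = 7.3°C/km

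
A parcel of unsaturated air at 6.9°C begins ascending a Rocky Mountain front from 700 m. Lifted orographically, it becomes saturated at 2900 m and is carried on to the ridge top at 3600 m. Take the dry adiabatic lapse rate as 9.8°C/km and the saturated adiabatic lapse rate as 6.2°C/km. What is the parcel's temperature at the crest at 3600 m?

700 → 2900 m (dry, 9.8°C/km): ΔT = -9.8 × 2.2 = -21.56°C → T = -14.66°C
2900 → 3600 m (saturated, 6.2°C/km): ΔT = -6.2 × 0.7 = -4.34°C → T = -19°C

-19°C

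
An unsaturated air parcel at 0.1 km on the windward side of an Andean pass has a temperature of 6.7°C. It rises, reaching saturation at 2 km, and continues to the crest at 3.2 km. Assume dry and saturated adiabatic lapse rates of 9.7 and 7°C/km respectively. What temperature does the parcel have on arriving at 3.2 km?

-20.13°C

100 → 2000 m (dry, 9.7°C/km): ΔT = -9.7 × 1.9 = -18.43°C → T = -11.73°C
2000 → 3200 m (saturated, 7°C/km): ΔT = -7 × 1.2 = -8.4°C → T = -20.13°C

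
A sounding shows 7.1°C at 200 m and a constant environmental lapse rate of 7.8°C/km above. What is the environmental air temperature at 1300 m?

-1.48°C

200 → 1300 m (environmental, 7.8°C/km): ΔT = -7.8 × 1.1 = -8.58°C → T = -1.48°C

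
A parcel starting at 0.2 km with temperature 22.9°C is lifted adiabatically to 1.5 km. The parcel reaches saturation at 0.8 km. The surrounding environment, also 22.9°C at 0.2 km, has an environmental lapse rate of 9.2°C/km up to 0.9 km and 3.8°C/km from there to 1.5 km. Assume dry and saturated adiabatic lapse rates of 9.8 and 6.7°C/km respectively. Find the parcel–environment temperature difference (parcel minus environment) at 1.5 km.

-1.85°C (parcel cooler than environment)

Parcel:
  200–800 m, dry: Δz = 0.6 km ⇒ ΔT = -5.88°C; T = 17.02°C
  800–1500 m, saturated: Δz = 0.7 km ⇒ ΔT = -4.69°C; T = 12.33°C
Environment:
  200–900 m, environment, lower layer: Δz = 0.7 km ⇒ ΔT = -6.44°C; T = 16.46°C
  900–1500 m, environment, upper layer: Δz = 0.6 km ⇒ ΔT = -2.28°C; T = 14.18°C
T_parcel − T_env = 12.33 − 14.18 = -1.85°C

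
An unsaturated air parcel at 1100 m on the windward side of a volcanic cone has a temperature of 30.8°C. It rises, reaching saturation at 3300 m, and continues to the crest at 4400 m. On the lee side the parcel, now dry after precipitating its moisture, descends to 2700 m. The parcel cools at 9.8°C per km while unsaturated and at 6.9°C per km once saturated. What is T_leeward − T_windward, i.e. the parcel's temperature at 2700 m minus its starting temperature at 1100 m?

1100–3300 m, dry: Δz = 2.2 km ⇒ ΔT = -21.56°C; T = 9.24°C
3300–4400 m, saturated: Δz = 1.1 km ⇒ ΔT = -7.59°C; T = 1.65°C
4400–2700 m, dry descent: Δz = 1.7 km ⇒ ΔT = +16.66°C; T = 18.31°C
Net change vs windward start: 18.31 − 30.8 = -12.49°C

-12.49°C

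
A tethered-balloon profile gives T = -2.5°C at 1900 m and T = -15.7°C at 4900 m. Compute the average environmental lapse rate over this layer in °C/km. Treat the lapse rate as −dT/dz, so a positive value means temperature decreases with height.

4.4°C/km

Γ = −ΔT/Δz = (-2.5 − (-15.7)) / (4900 − 1900) m
  = 13.2°C / 3 km = 4.4°C/km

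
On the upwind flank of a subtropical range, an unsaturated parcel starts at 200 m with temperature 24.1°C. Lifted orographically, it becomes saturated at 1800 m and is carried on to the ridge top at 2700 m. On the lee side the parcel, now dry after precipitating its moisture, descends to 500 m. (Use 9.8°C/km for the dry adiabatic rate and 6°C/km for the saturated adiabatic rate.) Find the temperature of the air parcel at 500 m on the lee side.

24.58°C

From 200 m to 1800 m (dry): cools by 9.8 × 1.6 = 15.68°C, giving 8.42°C.
From 1800 m to 2700 m (saturated): cools by 6 × 0.9 = 5.4°C, giving 3.02°C.
From 2700 m to 500 m (dry descent): warms by 9.8 × 2.2 = 21.56°C, giving 24.58°C.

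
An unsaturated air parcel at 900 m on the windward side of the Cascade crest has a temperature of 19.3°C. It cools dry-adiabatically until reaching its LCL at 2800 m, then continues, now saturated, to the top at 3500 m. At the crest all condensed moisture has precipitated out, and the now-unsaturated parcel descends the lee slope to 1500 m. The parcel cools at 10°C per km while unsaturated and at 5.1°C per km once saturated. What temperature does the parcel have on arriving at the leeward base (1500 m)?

From 900 m to 2800 m (dry): cools by 10 × 1.9 = 19°C, giving 0.3°C.
From 2800 m to 3500 m (saturated): cools by 5.1 × 0.7 = 3.57°C, giving -3.27°C.
From 3500 m to 1500 m (dry descent): warms by 10 × 2 = 20°C, giving 16.73°C.

16.73°C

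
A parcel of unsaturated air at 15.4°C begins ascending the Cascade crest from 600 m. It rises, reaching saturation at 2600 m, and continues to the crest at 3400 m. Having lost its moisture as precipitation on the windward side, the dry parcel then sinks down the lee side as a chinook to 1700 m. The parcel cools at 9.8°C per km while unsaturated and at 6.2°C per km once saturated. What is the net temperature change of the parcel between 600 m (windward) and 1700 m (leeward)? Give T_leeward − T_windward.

-7.9°C

600 → 2600 m (dry, 9.8°C/km): ΔT = -9.8 × 2 = -19.6°C → T = -4.2°C
2600 → 3400 m (saturated, 6.2°C/km): ΔT = -6.2 × 0.8 = -4.96°C → T = -9.16°C
3400 → 1700 m (dry descent, 9.8°C/km): ΔT = +9.8 × 1.7 = +16.66°C → T = 7.5°C
Net change vs windward start: 7.5 − 15.4 = -7.9°C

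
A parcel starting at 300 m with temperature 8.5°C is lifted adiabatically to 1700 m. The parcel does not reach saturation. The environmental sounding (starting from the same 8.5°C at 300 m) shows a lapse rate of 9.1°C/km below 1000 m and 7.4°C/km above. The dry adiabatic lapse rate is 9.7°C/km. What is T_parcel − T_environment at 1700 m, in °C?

-2.03°C (parcel cooler than environment)

Parcel:
  300 → 1700 m (dry, 9.7°C/km): ΔT = -9.7 × 1.4 = -13.58°C → T = -5.08°C
Environment:
  300 → 1000 m (environment, lower layer, 9.1°C/km): ΔT = -9.1 × 0.7 = -6.37°C → T = 2.13°C
  1000 → 1700 m (environment, upper layer, 7.4°C/km): ΔT = -7.4 × 0.7 = -5.18°C → T = -3.05°C
T_parcel − T_env = -5.08 − (-3.05) = -2.03°C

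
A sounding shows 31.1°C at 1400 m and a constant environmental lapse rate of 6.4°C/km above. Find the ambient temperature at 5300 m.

6.14°C

1400 → 5300 m (environmental, 6.4°C/km): ΔT = -6.4 × 3.9 = -24.96°C → T = 6.14°C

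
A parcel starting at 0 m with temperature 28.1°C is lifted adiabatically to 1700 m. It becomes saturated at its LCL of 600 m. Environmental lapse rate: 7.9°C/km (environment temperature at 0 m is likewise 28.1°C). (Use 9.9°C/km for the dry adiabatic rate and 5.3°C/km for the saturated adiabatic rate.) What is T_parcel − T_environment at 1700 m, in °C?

Parcel:
  0–600 m, dry: Δz = 0.6 km ⇒ ΔT = -5.94°C; T = 22.16°C
  600–1700 m, saturated: Δz = 1.1 km ⇒ ΔT = -5.83°C; T = 16.33°C
Environment:
  0–1700 m, environment: Δz = 1.7 km ⇒ ΔT = -13.43°C; T = 14.67°C
T_parcel − T_env = 16.33 − 14.67 = +1.66°C

+1.66°C (parcel warmer than environment)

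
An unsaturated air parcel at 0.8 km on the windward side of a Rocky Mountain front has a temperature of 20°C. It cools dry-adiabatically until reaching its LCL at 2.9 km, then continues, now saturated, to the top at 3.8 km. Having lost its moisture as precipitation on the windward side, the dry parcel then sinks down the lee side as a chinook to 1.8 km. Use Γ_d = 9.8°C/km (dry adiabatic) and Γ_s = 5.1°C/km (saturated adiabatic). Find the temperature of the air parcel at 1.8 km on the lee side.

14.43°C

800–2900 m, dry: Δz = 2.1 km ⇒ ΔT = -20.58°C; T = -0.58°C
2900–3800 m, saturated: Δz = 0.9 km ⇒ ΔT = -4.59°C; T = -5.17°C
3800–1800 m, dry descent: Δz = 2 km ⇒ ΔT = +19.6°C; T = 14.43°C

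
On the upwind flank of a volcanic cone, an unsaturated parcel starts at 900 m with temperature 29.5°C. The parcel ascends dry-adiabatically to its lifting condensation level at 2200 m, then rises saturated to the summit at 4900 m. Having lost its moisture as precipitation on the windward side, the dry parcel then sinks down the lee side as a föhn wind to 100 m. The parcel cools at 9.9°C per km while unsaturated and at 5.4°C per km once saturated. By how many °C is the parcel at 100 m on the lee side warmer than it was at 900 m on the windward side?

900–2200 m, dry: Δz = 1.3 km ⇒ ΔT = -12.87°C; T = 16.63°C
2200–4900 m, saturated: Δz = 2.7 km ⇒ ΔT = -14.58°C; T = 2.05°C
4900–100 m, dry descent: Δz = 4.8 km ⇒ ΔT = +47.52°C; T = 49.57°C
Net change vs windward start: 49.57 − 29.5 = +20.07°C

+20.07°C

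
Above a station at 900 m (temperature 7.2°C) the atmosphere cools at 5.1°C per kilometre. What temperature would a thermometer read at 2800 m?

-2.49°C

From 900 m to 2800 m (environmental): cools by 5.1 × 1.9 = 9.69°C, giving -2.49°C.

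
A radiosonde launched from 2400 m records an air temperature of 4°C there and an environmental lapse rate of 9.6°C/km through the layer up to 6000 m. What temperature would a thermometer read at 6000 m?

2400–6000 m, environmental: Δz = 3.6 km ⇒ ΔT = -34.56°C; T = -30.56°C

-30.56°C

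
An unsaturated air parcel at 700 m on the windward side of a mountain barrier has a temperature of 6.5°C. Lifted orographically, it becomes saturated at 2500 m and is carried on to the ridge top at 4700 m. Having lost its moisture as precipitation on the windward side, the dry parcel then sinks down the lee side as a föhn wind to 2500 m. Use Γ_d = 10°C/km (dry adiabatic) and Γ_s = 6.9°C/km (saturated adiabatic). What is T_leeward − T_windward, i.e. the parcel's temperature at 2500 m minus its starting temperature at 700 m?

-11.18°C

Dry to 2500 m: -10 × 1.8 km = -18°C, so T = -11.5°C.
Saturated to 4700 m: -6.9 × 2.2 km = -15.18°C, so T = -26.68°C.
Dry descent to 2500 m: +10 × 2.2 km = +22°C, so T = -4.68°C.
Net change vs windward start: -4.68 − 6.5 = -11.18°C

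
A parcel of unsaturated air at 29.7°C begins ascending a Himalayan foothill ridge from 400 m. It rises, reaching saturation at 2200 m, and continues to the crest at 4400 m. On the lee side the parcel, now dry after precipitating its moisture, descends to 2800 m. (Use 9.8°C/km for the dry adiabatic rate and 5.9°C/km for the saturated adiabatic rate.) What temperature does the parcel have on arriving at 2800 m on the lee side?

Dry to 2200 m: -9.8 × 1.8 km = -17.64°C, so T = 12.06°C.
Saturated to 4400 m: -5.9 × 2.2 km = -12.98°C, so T = -0.92°C.
Dry descent to 2800 m: +9.8 × 1.6 km = +15.68°C, so T = 14.76°C.

14.76°C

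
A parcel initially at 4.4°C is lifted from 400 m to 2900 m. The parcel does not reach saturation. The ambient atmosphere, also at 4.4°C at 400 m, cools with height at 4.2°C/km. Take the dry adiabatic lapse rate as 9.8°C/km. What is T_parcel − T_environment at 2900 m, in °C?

-14°C (parcel cooler than environment)

Parcel:
  From 400 m to 2900 m (dry): cools by 9.8 × 2.5 = 24.5°C, giving -20.1°C.
Environment:
  From 400 m to 2900 m (environment): cools by 4.2 × 2.5 = 10.5°C, giving -6.1°C.
T_parcel − T_env = -20.1 − (-6.1) = -14°C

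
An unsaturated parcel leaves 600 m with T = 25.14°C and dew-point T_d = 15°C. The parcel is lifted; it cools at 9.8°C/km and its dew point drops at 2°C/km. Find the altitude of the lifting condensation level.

T and T_d converge at 9.8 − 2 = 7.8°C per km
Height above start = (25.14 − 15) / 7.8 = 1.3 km
LCL altitude = 600 m + 1300 m = 1900 m

1900 m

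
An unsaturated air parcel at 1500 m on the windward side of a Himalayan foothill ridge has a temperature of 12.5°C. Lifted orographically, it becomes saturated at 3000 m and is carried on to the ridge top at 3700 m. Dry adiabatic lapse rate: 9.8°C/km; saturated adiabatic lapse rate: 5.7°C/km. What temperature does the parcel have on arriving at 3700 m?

-6.19°C

1500 → 3000 m (dry, 9.8°C/km): ΔT = -9.8 × 1.5 = -14.7°C → T = -2.2°C
3000 → 3700 m (saturated, 5.7°C/km): ΔT = -5.7 × 0.7 = -3.99°C → T = -6.19°C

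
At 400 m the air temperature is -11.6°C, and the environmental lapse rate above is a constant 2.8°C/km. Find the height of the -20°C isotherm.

Height above start = (-11.6 − (-20)) / 2.8 = 3 km
Altitude = 400 m + 3000 m = 3400 m

3400 m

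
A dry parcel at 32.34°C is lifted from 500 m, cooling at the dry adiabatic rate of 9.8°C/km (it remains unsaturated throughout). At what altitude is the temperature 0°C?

3800 m

Height above start = (32.34 − 0) / 9.8 = 3.3 km
Altitude = 500 m + 3300 m = 3800 m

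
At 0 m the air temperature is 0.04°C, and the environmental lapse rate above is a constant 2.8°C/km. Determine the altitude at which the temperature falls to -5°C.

Height above start = (0.04 − (-5)) / 2.8 = 1.8 km
Altitude = 0 m + 1800 m = 1800 m

1800 m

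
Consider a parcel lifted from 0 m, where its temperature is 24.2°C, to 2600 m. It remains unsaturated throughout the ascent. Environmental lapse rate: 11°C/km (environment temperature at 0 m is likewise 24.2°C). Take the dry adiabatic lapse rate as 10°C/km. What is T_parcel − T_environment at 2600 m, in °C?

Parcel:
  Dry to 2600 m: -10 × 2.6 km = -26°C, so T = -1.8°C.
Environment:
  Environment to 2600 m: -11 × 2.6 km = -28.6°C, so T = -4.4°C.
T_parcel − T_env = -1.8 − (-4.4) = +2.6°C

+2.6°C (parcel warmer than environment)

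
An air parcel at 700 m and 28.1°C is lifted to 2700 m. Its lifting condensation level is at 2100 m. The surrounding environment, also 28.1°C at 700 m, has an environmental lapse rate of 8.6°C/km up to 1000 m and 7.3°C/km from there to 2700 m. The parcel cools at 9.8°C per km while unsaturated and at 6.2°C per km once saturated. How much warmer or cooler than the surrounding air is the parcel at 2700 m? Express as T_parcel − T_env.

-2.45°C (parcel cooler than environment)

Parcel:
  700 → 2100 m (dry, 9.8°C/km): ΔT = -9.8 × 1.4 = -13.72°C → T = 14.38°C
  2100 → 2700 m (saturated, 6.2°C/km): ΔT = -6.2 × 0.6 = -3.72°C → T = 10.66°C
Environment:
  700 → 1000 m (environment, lower layer, 8.6°C/km): ΔT = -8.6 × 0.3 = -2.58°C → T = 25.52°C
  1000 → 2700 m (environment, upper layer, 7.3°C/km): ΔT = -7.3 × 1.7 = -12.41°C → T = 13.11°C
T_parcel − T_env = 10.66 − 13.11 = -2.45°C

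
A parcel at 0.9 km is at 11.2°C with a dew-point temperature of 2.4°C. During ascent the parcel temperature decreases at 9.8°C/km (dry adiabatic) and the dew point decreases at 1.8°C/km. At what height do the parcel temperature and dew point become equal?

T and T_d converge at 9.8 − 1.8 = 8°C per km
Height above start = (11.2 − 2.4) / 8 = 1.1 km
LCL altitude = 900 m + 1100 m = 2000 m

2 km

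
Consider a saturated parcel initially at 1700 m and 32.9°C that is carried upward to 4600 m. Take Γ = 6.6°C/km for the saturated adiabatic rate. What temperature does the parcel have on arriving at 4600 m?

From 1700 m to 4600 m (saturated adiabatic): cools by 6.6 × 2.9 = 19.14°C, giving 13.76°C.

13.76°C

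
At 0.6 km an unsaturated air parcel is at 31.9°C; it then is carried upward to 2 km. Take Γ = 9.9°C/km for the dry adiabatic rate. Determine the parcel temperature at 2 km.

18.04°C

600 → 2000 m (dry adiabatic, 9.9°C/km): ΔT = -9.9 × 1.4 = -13.86°C → T = 18.04°C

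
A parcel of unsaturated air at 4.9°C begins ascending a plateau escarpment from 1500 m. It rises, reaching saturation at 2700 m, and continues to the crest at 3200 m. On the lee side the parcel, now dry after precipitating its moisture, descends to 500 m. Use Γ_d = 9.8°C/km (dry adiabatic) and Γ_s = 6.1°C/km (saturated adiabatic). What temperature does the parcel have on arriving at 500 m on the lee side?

16.55°C

From 1500 m to 2700 m (dry): cools by 9.8 × 1.2 = 11.76°C, giving -6.86°C.
From 2700 m to 3200 m (saturated): cools by 6.1 × 0.5 = 3.05°C, giving -9.91°C.
From 3200 m to 500 m (dry descent): warms by 9.8 × 2.7 = 26.46°C, giving 16.55°C.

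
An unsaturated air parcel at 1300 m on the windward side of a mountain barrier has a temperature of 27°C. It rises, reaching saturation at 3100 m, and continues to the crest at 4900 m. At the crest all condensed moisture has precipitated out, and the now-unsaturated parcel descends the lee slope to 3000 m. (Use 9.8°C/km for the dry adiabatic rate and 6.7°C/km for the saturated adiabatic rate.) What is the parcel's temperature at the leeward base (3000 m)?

1300–3100 m, dry: Δz = 1.8 km ⇒ ΔT = -17.64°C; T = 9.36°C
3100–4900 m, saturated: Δz = 1.8 km ⇒ ΔT = -12.06°C; T = -2.7°C
4900–3000 m, dry descent: Δz = 1.9 km ⇒ ΔT = +18.62°C; T = 15.92°C

15.92°C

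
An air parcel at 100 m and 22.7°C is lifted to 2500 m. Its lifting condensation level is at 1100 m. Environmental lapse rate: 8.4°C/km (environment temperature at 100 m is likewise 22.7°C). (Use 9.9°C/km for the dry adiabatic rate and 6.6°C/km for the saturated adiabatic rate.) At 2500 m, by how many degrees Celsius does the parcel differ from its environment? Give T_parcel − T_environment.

+1.02°C (parcel warmer than environment)

Parcel:
  100 → 1100 m (dry, 9.9°C/km): ΔT = -9.9 × 1 = -9.9°C → T = 12.8°C
  1100 → 2500 m (saturated, 6.6°C/km): ΔT = -6.6 × 1.4 = -9.24°C → T = 3.56°C
Environment:
  100 → 2500 m (environment, 8.4°C/km): ΔT = -8.4 × 2.4 = -20.16°C → T = 2.54°C
T_parcel − T_env = 3.56 − 2.54 = +1.02°C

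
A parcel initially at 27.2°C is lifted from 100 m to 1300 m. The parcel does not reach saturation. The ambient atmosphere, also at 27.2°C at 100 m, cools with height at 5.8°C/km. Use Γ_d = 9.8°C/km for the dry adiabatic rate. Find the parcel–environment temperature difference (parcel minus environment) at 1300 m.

Parcel:
  100 → 1300 m (dry, 9.8°C/km): ΔT = -9.8 × 1.2 = -11.76°C → T = 15.44°C
Environment:
  100 → 1300 m (environment, 5.8°C/km): ΔT = -5.8 × 1.2 = -6.96°C → T = 20.24°C
T_parcel − T_env = 15.44 − 20.24 = -4.8°C

-4.8°C (parcel cooler than environment)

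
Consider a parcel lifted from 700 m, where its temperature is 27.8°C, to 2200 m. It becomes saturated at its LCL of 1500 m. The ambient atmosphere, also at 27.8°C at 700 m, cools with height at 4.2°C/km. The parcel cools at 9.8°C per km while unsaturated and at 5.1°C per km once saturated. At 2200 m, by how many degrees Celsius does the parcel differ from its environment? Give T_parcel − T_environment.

-5.11°C (parcel cooler than environment)

Parcel:
  Dry to 1500 m: -9.8 × 0.8 km = -7.84°C, so T = 19.96°C.
  Saturated to 2200 m: -5.1 × 0.7 km = -3.57°C, so T = 16.39°C.
Environment:
  Environment to 2200 m: -4.2 × 1.5 km = -6.3°C, so T = 21.5°C.
T_parcel − T_env = 16.39 − 21.5 = -5.11°C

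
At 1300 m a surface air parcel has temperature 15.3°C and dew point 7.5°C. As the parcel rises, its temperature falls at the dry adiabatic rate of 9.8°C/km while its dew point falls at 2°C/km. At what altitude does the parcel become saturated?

T and T_d converge at 9.8 − 2 = 7.8°C per km
Height above start = (15.3 − 7.5) / 7.8 = 1 km
LCL altitude = 1300 m + 1000 m = 2300 m

2300 m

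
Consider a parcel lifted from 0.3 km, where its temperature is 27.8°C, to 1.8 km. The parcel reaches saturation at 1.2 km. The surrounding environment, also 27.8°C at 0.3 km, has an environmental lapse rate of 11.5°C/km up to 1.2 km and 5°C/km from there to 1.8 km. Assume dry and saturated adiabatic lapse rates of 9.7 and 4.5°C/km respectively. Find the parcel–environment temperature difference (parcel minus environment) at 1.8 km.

Parcel:
  From 300 m to 1200 m (dry): cools by 9.7 × 0.9 = 8.73°C, giving 19.07°C.
  From 1200 m to 1800 m (saturated): cools by 4.5 × 0.6 = 2.7°C, giving 16.37°C.
Environment:
  From 300 m to 1200 m (environment, lower layer): cools by 11.5 × 0.9 = 10.35°C, giving 17.45°C.
  From 1200 m to 1800 m (environment, upper layer): cools by 5 × 0.6 = 3°C, giving 14.45°C.
T_parcel − T_env = 16.37 − 14.45 = +1.92°C

+1.92°C (parcel warmer than environment)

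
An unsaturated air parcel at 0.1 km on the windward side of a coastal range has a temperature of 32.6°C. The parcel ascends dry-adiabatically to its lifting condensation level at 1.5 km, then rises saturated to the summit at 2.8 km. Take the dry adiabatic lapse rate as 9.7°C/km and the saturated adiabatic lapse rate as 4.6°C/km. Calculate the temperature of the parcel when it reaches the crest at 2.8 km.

100 → 1500 m (dry, 9.7°C/km): ΔT = -9.7 × 1.4 = -13.58°C → T = 19.02°C
1500 → 2800 m (saturated, 4.6°C/km): ΔT = -4.6 × 1.3 = -5.98°C → T = 13.04°C

13.04°C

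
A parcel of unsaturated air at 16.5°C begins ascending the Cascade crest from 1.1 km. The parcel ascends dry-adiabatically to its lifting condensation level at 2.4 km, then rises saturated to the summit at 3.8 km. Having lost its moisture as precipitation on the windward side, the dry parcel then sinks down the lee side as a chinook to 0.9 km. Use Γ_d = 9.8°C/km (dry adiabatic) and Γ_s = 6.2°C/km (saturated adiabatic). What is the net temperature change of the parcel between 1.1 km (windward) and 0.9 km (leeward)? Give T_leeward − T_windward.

1100 → 2400 m (dry, 9.8°C/km): ΔT = -9.8 × 1.3 = -12.74°C → T = 3.76°C
2400 → 3800 m (saturated, 6.2°C/km): ΔT = -6.2 × 1.4 = -8.68°C → T = -4.92°C
3800 → 900 m (dry descent, 9.8°C/km): ΔT = +9.8 × 2.9 = +28.42°C → T = 23.5°C
Net change vs windward start: 23.5 − 16.5 = +7°C

+7°C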